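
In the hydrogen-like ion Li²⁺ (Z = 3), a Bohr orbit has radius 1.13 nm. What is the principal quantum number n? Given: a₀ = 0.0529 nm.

r_n = n²a₀/Z ⇒ n² = rZ/a₀ = 1.13 × 3 / 0.0529 ≈ 64.08
n = 8

8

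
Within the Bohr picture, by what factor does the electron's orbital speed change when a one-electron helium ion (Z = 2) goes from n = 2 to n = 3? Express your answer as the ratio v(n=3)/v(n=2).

2/3

v ∝ Z^1 · n^-1; with Z fixed, v ∝ n^-1.
v(n=3)/v(n=2) = (3/2)^-1 = 2/3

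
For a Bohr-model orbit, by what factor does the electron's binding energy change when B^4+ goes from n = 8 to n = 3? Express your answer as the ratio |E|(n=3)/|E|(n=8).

64/9

|E| ∝ Z^2 · n^-2; with Z fixed, |E| ∝ n^-2.
|E|(n=3)/|E|(n=8) = (3/8)^-2 = 64/9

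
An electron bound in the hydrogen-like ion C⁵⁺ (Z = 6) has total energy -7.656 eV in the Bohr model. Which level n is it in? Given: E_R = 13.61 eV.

8

E_n = −E_R Z²/n² ⇒ n² = E_R Z²/(−E_n) = 13.61 × 6² / 7.656 ≈ 64.00
n = 8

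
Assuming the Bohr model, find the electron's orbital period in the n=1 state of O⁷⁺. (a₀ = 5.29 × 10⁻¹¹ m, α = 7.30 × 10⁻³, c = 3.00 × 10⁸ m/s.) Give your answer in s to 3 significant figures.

r = n²a₀/Z = 1²·5.29 × 10⁻¹¹/8 = 6.61 × 10⁻¹² m
v = Zαc/n = 8·0.00730·3.00 × 10⁸/1 = 1.75 × 10⁷ m/s
T = 2πr/v = 2.37 × 10⁻¹⁸ s

2.37 × 10⁻¹⁸ s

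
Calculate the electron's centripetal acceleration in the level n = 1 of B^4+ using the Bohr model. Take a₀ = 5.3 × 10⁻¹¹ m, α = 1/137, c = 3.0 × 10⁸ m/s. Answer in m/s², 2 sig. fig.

1.1 × 10²⁵ m/s²

r = n²a₀/Z = 1.1 × 10⁻¹¹ m, v = Zαc/n = 1.1 × 10⁷ m/s
a = v²/r = (1.1 × 10⁷)² / 1.1 × 10⁻¹¹ = 1.1 × 10²⁵ m/s²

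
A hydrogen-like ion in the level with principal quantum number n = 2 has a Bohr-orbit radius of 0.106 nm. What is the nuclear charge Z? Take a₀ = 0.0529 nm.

r_n = n²a₀/Z ⇒ Z = n²a₀/r = 2² × 0.0529 / 0.106 ≈ 2.00
Z = 2

2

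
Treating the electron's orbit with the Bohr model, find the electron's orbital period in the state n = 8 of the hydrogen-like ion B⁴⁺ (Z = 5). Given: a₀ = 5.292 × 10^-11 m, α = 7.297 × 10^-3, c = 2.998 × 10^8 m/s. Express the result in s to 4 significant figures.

3.113 × 10^-15 s

r = n²a₀/Z = 8²·5.292 × 10^-11/5 = 6.774 × 10^-10 m
v = Zαc/n = 5·0.007297·2.998 × 10^8/8 = 1.367 × 10^6 m/s
T = 2πr/v = 3.113 × 10^-15 s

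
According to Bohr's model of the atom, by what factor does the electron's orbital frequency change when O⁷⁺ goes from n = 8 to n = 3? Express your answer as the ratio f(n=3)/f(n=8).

512/27

f ∝ Z^2 · n^-3; with Z fixed, f ∝ n^-3.
f(n=3)/f(n=8) = (3/8)^-3 = 512/27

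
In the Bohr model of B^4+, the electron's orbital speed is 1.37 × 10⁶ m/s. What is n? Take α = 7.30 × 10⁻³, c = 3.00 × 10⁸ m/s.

8

v_n = Zαc/n ⇒ n = Zαc/v = 5 × 0.00730 × 3.00 × 10⁸ / 1.37 × 10⁶ ≈ 7.99
n = 8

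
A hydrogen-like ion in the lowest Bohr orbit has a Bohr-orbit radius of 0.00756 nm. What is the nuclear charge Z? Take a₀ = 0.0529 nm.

7

r_n = n²a₀/Z ⇒ Z = n²a₀/r = 1² × 0.0529 / 0.00756 ≈ 7.00
Z = 7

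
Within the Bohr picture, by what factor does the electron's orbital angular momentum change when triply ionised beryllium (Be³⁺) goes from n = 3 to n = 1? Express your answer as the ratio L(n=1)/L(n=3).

L = nℏ depends only on n, so L ∝ n.
L(n=1)/L(n=3) = (1/3)^1 = 1/3

1/3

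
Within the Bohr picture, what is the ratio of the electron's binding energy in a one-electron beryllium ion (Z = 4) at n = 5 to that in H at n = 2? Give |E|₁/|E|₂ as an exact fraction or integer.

64/25

|E| ∝ Z^2 · n^-2
|E|₁/|E|₂ = (4/1)^2 · (5/2)^-2 = 64/25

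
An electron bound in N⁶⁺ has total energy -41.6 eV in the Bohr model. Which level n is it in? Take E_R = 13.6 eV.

E_n = −E_R Z²/n² ⇒ n² = E_R Z²/(−E_n) = 13.6 × 7² / 41.6 ≈ 16.02
n = 4

4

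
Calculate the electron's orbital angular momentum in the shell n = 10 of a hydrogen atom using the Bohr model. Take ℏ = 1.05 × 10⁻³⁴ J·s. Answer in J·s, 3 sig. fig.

1.05 × 10⁻³³ J·s

L_n = nℏ = 10 × 1.05 × 10⁻³⁴ = 1.05 × 10⁻³³ J·s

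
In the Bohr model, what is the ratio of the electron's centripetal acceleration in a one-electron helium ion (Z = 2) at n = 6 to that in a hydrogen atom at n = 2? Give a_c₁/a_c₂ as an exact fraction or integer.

a_c ∝ Z^3 · n^-4
a_c₁/a_c₂ = (2/1)^3 · (6/2)^-4 = 8/81

8/81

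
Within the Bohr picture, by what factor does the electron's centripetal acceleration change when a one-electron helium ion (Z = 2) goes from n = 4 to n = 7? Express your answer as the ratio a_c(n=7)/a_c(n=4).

a_c ∝ Z^3 · n^-4; with Z fixed, a_c ∝ n^-4.
a_c(n=7)/a_c(n=4) = (7/4)^-4 = 256/2401

256/2401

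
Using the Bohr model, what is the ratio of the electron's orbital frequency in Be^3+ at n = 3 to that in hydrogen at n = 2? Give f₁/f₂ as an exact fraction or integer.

f ∝ Z^2 · n^-3
f₁/f₂ = (4/1)^2 · (3/2)^-3 = 128/27

128/27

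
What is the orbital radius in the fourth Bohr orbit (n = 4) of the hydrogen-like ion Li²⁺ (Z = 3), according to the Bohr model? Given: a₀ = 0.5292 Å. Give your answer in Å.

2.822 Å

r_n = n²a₀/Z = 4² × 0.5292 / 3
    = 16 × 0.5292 / 3 = 2.822 Å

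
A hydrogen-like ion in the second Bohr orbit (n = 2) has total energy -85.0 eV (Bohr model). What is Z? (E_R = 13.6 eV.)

E_n = −E_R Z²/n² ⇒ Z² = −E_n n²/E_R = 85.0 × 2² / 13.6 ≈ 25.00
Z = 5

5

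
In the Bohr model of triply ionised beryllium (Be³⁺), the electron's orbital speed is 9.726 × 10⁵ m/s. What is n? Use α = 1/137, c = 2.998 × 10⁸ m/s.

9

v_n = Zαc/n ⇒ n = Zαc/v = 4 × 0.007299 × 2.998 × 10⁸ / 9.726 × 10⁵ ≈ 9.00
n = 9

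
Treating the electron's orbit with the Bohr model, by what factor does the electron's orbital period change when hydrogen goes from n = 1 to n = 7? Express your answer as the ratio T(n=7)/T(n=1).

343

T ∝ Z^-2 · n^3; with Z fixed, T ∝ n^3.
T(n=7)/T(n=1) = (7/1)^3 = 343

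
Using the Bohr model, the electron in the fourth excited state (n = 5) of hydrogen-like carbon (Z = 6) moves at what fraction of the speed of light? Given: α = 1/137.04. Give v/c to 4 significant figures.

0.008757

v_n = Zαc/n, so v/c = Zα/n = 6 × 0.007297 / 5 = 0.008757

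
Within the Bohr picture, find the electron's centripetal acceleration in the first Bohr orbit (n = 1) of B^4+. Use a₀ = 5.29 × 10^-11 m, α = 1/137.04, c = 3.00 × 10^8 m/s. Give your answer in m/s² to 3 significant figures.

r = n²a₀/Z = 1.06 × 10^-11 m, v = Zαc/n = 1.09 × 10^7 m/s
a = v²/r = (1.09 × 10^7)² / 1.06 × 10^-11 = 1.13 × 10^25 m/s²

1.13 × 10^25 m/s²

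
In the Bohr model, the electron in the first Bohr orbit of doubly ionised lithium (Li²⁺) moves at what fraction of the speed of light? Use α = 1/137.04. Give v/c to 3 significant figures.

v_n = Zαc/n, so v/c = Zα/n = 3 × 0.00730 / 1 = 0.0219

0.0219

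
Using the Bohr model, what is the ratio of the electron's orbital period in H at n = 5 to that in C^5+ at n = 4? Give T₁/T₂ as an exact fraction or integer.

1125/16

T ∝ Z^-2 · n^3
T₁/T₂ = (1/6)^-2 · (5/4)^3 = 1125/16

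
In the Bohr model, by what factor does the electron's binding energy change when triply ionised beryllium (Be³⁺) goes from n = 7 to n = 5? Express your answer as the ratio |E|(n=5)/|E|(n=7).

|E| ∝ Z^2 · n^-2; with Z fixed, |E| ∝ n^-2.
|E|(n=5)/|E|(n=7) = (5/7)^-2 = 49/25

49/25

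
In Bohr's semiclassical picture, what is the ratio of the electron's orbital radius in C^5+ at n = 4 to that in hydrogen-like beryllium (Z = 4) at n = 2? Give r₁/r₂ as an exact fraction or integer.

8/3

r ∝ Z^-1 · n^2
r₁/r₂ = (6/4)^-1 · (4/2)^2 = 8/3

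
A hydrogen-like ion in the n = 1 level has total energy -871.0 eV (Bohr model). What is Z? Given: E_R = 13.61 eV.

8

E_n = −E_R Z²/n² ⇒ Z² = −E_n n²/E_R = 871.0 × 1² / 13.61 ≈ 64.00
Z = 8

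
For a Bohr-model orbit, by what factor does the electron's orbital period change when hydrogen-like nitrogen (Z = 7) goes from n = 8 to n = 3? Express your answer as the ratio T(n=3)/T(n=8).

27/512

T ∝ Z^-2 · n^3; with Z fixed, T ∝ n^3.
T(n=3)/T(n=8) = (3/8)^3 = 27/512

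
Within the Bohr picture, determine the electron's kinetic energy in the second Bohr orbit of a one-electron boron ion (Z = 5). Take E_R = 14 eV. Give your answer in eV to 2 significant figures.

88 eV

For a Coulomb orbit the virial theorem gives K = −E_n.
E_n = −E_R·Z²/n², so K = E_R·Z²/n² = 14 × 5²/2² = 88 eV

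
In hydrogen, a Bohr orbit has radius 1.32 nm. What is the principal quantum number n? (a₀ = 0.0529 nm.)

5

r_n = n²a₀/Z ⇒ n² = rZ/a₀ = 1.32 × 1 / 0.0529 ≈ 24.95
n = 5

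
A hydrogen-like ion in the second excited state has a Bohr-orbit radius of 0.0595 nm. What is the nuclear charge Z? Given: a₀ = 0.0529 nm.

r_n = n²a₀/Z ⇒ Z = n²a₀/r = 3² × 0.0529 / 0.0595 ≈ 8.00
Z = 8

8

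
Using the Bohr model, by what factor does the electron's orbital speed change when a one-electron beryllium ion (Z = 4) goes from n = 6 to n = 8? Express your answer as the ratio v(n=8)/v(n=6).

v ∝ Z^1 · n^-1; with Z fixed, v ∝ n^-1.
v(n=8)/v(n=6) = (8/6)^-1 = 3/4

3/4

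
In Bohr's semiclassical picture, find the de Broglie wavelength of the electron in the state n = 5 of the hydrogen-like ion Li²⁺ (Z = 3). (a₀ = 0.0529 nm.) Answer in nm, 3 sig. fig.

0.554 nm

The Bohr quantisation condition is nλ = 2πr_n.
r_n = n²a₀/Z = 0.441 nm
λ = 2πr_n/n = 2π·0.441/5 = 0.554 nm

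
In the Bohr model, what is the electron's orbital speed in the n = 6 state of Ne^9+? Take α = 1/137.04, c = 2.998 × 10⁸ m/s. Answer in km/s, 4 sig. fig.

v_n = Zαc/n = 10 × 0.007297 × 2.998 × 10⁸ / 6
    = 3646 km/s

3646 km/s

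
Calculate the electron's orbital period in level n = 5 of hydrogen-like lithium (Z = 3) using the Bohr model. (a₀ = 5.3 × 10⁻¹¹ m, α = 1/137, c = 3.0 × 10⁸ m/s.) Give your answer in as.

2100 as

r = n²a₀/Z = 5²·5.3 × 10⁻¹¹/3 = 4.4 × 10⁻¹⁰ m
v = Zαc/n = 3·0.0073·3.0 × 10⁸/5 = 1.3 × 10⁶ m/s
T = 2πr/v = 2.1 × 10⁻¹⁵ s = 2100 as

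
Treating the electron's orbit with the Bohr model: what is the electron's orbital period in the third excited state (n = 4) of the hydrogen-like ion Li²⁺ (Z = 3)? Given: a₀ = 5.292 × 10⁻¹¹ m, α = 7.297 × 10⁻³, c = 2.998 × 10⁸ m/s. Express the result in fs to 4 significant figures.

1.081 fs

r = n²a₀/Z = 4²·5.292 × 10⁻¹¹/3 = 2.822 × 10⁻¹⁰ m
v = Zαc/n = 3·0.007297·2.998 × 10⁸/4 = 1.641 × 10⁶ m/s
T = 2πr/v = 1.081 × 10⁻¹⁵ s = 1.081 fs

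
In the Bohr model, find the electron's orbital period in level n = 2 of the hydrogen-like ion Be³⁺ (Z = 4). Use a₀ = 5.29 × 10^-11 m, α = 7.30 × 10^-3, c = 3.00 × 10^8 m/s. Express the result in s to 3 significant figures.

7.59 × 10^-17 s

r = n²a₀/Z = 2²·5.29 × 10^-11/4 = 5.29 × 10^-11 m
v = Zαc/n = 4·0.00730·3.00 × 10^8/2 = 4.38 × 10^6 m/s
T = 2πr/v = 7.59 × 10^-17 s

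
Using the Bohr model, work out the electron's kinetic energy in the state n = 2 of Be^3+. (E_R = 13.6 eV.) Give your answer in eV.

54.4 eV

For a Coulomb orbit the virial theorem gives K = −E_n.
E_n = −E_R·Z²/n², so K = E_R·Z²/n² = 13.6 × 4²/2² = 54.4 eV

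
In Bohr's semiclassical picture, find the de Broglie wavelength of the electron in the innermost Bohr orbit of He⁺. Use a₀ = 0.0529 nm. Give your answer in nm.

0.166 nm

The Bohr quantisation condition is nλ = 2πr_n.
r_n = n²a₀/Z = 0.0265 nm
λ = 2πr_n/n = 2π·0.0265/1 = 0.166 nm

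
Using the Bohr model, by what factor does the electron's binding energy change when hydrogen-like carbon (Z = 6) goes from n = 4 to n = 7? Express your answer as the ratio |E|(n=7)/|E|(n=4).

|E| ∝ Z^2 · n^-2; with Z fixed, |E| ∝ n^-2.
|E|(n=7)/|E|(n=4) = (7/4)^-2 = 16/49

16/49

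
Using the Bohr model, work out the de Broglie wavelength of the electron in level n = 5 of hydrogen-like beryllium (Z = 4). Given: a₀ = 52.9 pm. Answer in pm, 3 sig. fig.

The Bohr quantisation condition is nλ = 2πr_n.
r_n = n²a₀/Z = 331 pm
λ = 2πr_n/n = 2π·331/5 = 415 pm

415 pm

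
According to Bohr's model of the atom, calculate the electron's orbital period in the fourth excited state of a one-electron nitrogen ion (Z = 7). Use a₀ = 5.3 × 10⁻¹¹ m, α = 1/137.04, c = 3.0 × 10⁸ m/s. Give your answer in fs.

0.39 fs

r = n²a₀/Z = 5²·5.3 × 10⁻¹¹/7 = 1.9 × 10⁻¹⁰ m
v = Zαc/n = 7·0.0073·3.0 × 10⁸/5 = 3.1 × 10⁶ m/s
T = 2πr/v = 3.9 × 10⁻¹⁶ s = 0.39 fs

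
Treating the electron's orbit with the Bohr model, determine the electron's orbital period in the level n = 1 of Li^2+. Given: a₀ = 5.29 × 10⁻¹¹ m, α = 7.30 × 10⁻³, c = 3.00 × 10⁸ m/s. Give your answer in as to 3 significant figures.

16.9 as

r = n²a₀/Z = 1²·5.29 × 10⁻¹¹/3 = 1.76 × 10⁻¹¹ m
v = Zαc/n = 3·0.00730·3.00 × 10⁸/1 = 6.57 × 10⁶ m/s
T = 2πr/v = 1.69 × 10⁻¹⁷ s = 16.9 as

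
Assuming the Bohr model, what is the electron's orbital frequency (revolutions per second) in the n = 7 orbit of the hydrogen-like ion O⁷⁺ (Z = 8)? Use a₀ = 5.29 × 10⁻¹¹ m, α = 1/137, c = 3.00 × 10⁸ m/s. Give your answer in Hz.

r = n²a₀/Z = 3.24 × 10⁻¹⁰ m, v = Zαc/n = 2.50 × 10⁶ m/s
f = v/(2πr) = 1.23 × 10¹⁵ Hz

1.23 × 10¹⁵ Hz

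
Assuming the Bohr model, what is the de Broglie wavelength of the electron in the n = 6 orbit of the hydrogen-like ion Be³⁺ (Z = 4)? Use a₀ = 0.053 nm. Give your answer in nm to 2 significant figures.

The Bohr quantisation condition is nλ = 2πr_n.
r_n = n²a₀/Z = 0.48 nm
λ = 2πr_n/n = 2π·0.48/6 = 0.50 nm

0.50 nm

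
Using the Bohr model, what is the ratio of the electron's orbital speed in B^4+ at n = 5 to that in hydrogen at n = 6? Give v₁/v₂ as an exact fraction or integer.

6

v ∝ Z^1 · n^-1
v₁/v₂ = (5/1)^1 · (5/6)^-1 = 6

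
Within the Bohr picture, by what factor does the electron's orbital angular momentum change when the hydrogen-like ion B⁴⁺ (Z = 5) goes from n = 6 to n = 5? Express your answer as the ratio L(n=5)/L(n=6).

5/6

L = nℏ depends only on n, so L ∝ n.
L(n=5)/L(n=6) = (5/6)^1 = 5/6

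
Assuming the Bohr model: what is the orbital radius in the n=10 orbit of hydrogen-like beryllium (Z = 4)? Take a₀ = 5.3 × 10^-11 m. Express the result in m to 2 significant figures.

r_n = n²a₀/Z = 10² × 5.3 × 10^-11 / 4
    = 100 × 5.3 × 10^-11 / 4 = 1.3 × 10^-9 m

1.3 × 10^-9 m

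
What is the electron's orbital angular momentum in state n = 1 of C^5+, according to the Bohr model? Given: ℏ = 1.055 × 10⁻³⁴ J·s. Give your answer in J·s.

1.055 × 10⁻³⁴ J·s

L_n = nℏ = 1 × 1.055 × 10⁻³⁴ = 1.055 × 10⁻³⁴ J·s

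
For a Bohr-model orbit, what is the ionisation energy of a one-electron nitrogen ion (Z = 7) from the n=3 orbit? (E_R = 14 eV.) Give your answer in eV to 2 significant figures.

76 eV

E_n = −E_R·Z²/n² = −14 × 7²/3² eV = -76 eV
Ionisation energy = −E_n = 76 eV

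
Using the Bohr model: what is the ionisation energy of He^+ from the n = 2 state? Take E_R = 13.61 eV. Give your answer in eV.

E_n = −E_R·Z²/n² = −13.61 × 2²/2² eV = -13.61 eV
Ionisation energy = −E_n = 13.61 eV

13.61 eV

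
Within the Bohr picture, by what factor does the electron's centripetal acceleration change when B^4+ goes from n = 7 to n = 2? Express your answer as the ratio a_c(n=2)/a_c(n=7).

2401/16

a_c ∝ Z^3 · n^-4; with Z fixed, a_c ∝ n^-4.
a_c(n=2)/a_c(n=7) = (2/7)^-4 = 2401/16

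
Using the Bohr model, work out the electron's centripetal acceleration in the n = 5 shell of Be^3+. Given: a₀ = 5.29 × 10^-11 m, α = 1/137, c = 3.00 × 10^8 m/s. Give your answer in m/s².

9.28 × 10^21 m/s²

r = n²a₀/Z = 3.31 × 10^-10 m, v = Zαc/n = 1.75 × 10^6 m/s
a = v²/r = (1.75 × 10^6)² / 3.31 × 10^-10 = 9.28 × 10^21 m/s²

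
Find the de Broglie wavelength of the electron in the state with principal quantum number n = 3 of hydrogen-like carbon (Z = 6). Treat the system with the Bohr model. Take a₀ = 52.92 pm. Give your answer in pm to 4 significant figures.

The Bohr quantisation condition is nλ = 2πr_n.
r_n = n²a₀/Z = 79.38 pm
λ = 2πr_n/n = 2π·79.38/3 = 166.3 pm

166.3 pm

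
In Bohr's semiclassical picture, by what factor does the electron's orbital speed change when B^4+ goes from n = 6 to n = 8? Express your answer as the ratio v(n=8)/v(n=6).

v ∝ Z^1 · n^-1; with Z fixed, v ∝ n^-1.
v(n=8)/v(n=6) = (8/6)^-1 = 3/4

3/4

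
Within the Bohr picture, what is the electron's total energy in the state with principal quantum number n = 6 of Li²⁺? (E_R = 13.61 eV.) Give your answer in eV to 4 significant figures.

E_n = −E_R·Z²/n² = −13.61 × 3²/6² = -3.402 eV

-3.402 eV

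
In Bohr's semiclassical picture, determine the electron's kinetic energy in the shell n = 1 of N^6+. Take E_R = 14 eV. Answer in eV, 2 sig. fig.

690 eV

For a Coulomb orbit the virial theorem gives K = −E_n.
E_n = −E_R·Z²/n², so K = E_R·Z²/n² = 14 × 7²/1² = 690 eV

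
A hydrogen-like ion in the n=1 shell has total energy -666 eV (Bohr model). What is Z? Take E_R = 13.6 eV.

7

E_n = −E_R Z²/n² ⇒ Z² = −E_n n²/E_R = 666 × 1² / 13.6 ≈ 48.97
Z = 7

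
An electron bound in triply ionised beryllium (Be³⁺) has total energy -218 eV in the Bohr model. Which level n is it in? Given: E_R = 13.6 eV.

1

E_n = −E_R Z²/n² ⇒ n² = E_R Z²/(−E_n) = 13.6 × 4² / 218 ≈ 1.00
n = 1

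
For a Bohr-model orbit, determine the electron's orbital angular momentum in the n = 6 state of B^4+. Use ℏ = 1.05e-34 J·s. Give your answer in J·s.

6.30e-34 J·s

L_n = nℏ = 6 × 1.05e-34 = 6.30e-34 J·s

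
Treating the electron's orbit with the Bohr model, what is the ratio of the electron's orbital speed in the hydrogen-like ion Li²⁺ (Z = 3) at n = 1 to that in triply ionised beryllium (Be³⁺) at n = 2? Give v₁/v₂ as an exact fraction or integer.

v ∝ Z^1 · n^-1
v₁/v₂ = (3/4)^1 · (1/2)^-1 = 3/2

3/2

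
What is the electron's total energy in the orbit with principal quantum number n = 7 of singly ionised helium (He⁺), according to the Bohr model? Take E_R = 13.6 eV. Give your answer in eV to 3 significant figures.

E_n = −E_R·Z²/n² = −13.6 × 2²/7² = -1.11 eV

-1.11 eV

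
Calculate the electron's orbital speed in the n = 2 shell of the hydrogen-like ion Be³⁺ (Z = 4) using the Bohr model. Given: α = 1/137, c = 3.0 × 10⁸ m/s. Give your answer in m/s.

v_n = Zαc/n = 4 × 0.0073 × 3.0 × 10⁸ / 2
    = 4.4 × 10⁶ m/s

4.4 × 10⁶ m/s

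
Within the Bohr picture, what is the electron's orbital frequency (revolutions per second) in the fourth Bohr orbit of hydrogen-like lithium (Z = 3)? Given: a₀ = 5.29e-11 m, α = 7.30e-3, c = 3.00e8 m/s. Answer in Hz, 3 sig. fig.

r = n²a₀/Z = 2.82e-10 m, v = Zαc/n = 1.64e6 m/s
f = v/(2πr) = 9.27e14 Hz

9.27e14 Hz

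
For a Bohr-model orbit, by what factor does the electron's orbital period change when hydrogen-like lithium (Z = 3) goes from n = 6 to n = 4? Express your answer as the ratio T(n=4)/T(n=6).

T ∝ Z^-2 · n^3; with Z fixed, T ∝ n^3.
T(n=4)/T(n=6) = (4/6)^3 = 8/27

8/27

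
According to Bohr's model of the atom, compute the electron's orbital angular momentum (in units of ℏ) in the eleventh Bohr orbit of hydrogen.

11

L_n = nℏ, so L/ℏ = n = 11.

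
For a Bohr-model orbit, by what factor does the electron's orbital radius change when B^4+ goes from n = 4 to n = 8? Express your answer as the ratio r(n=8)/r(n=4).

4

r ∝ Z^-1 · n^2; with Z fixed, r ∝ n^2.
r(n=8)/r(n=4) = (8/4)^2 = 4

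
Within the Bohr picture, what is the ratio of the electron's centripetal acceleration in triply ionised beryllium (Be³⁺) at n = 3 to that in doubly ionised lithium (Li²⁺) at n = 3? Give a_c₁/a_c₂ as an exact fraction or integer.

64/27

a_c ∝ Z^3 · n^-4
a_c₁/a_c₂ = (4/3)^3 · (3/3)^-4 = 64/27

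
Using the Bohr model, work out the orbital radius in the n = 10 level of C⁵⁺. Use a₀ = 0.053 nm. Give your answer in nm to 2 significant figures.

0.88 nm

r_n = n²a₀/Z = 10² × 0.053 / 6
    = 100 × 0.053 / 6 = 0.88 nm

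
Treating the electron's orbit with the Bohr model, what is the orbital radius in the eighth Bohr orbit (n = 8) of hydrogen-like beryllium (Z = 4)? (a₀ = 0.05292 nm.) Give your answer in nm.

r_n = n²a₀/Z = 8² × 0.05292 / 4
    = 64 × 0.05292 / 4 = 0.8467 nm

0.8467 nm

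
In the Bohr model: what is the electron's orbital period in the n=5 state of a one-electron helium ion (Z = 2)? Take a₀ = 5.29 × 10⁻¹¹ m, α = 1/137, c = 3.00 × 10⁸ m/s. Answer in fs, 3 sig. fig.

4.74 fs

r = n²a₀/Z = 5²·5.29 × 10⁻¹¹/2 = 6.61 × 10⁻¹⁰ m
v = Zαc/n = 2·0.00730·3.00 × 10⁸/5 = 8.76 × 10⁵ m/s
T = 2πr/v = 4.74 × 10⁻¹⁵ s = 4.74 fs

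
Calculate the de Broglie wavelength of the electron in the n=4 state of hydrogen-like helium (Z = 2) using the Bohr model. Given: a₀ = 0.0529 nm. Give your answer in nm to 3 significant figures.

The Bohr quantisation condition is nλ = 2πr_n.
r_n = n²a₀/Z = 0.423 nm
λ = 2πr_n/n = 2π·0.423/4 = 0.665 nm

0.665 nm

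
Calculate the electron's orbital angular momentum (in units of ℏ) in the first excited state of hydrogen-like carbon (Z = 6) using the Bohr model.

2

L_n = nℏ, so L/ℏ = n = 2.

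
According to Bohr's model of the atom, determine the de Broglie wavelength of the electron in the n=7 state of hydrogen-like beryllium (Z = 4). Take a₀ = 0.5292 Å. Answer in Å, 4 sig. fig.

The Bohr quantisation condition is nλ = 2πr_n.
r_n = n²a₀/Z = 6.483 Å
λ = 2πr_n/n = 2π·6.483/7 = 5.819 Å

5.819 Å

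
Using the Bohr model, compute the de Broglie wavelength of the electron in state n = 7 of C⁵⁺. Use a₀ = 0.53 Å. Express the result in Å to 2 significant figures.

The Bohr quantisation condition is nλ = 2πr_n.
r_n = n²a₀/Z = 4.3 Å
λ = 2πr_n/n = 2π·4.3/7 = 3.9 Å

3.9 Å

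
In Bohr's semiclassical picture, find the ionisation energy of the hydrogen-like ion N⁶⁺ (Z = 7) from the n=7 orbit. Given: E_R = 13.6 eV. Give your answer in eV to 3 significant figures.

13.6 eV

E_n = −E_R·Z²/n² = −13.6 × 7²/7² eV = -13.6 eV
Ionisation energy = −E_n = 13.6 eV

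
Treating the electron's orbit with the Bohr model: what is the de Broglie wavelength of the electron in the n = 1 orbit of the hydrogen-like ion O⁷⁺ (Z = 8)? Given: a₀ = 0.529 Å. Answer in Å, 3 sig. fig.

The Bohr quantisation condition is nλ = 2πr_n.
r_n = n²a₀/Z = 0.0661 Å
λ = 2πr_n/n = 2π·0.0661/1 = 0.415 Å

0.415 Å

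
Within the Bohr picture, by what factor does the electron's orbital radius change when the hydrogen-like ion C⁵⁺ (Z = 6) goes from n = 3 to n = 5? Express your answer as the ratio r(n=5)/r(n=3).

25/9

r ∝ Z^-1 · n^2; with Z fixed, r ∝ n^2.
r(n=5)/r(n=3) = (5/3)^2 = 25/9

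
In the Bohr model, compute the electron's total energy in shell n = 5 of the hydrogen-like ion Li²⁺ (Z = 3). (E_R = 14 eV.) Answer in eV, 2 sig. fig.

-5.0 eV

E_n = −E_R·Z²/n² = −14 × 3²/5² = -5.0 eV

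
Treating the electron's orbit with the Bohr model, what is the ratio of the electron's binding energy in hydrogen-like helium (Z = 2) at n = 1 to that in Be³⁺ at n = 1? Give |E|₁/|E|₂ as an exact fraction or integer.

1/4

|E| ∝ Z^2 · n^-2
|E|₁/|E|₂ = (2/4)^2 · (1/1)^-2 = 1/4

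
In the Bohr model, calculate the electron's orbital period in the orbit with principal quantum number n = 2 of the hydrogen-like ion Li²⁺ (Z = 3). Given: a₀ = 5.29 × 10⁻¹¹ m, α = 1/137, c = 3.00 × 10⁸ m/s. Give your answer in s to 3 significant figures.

r = n²a₀/Z = 2²·5.29 × 10⁻¹¹/3 = 7.05 × 10⁻¹¹ m
v = Zαc/n = 3·0.00730·3.00 × 10⁸/2 = 3.28 × 10⁶ m/s
T = 2πr/v = 1.35 × 10⁻¹⁶ s

1.35 × 10⁻¹⁶ s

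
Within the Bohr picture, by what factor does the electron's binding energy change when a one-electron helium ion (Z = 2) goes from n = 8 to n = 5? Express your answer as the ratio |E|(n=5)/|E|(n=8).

64/25

|E| ∝ Z^2 · n^-2; with Z fixed, |E| ∝ n^-2.
|E|(n=5)/|E|(n=8) = (5/8)^-2 = 64/25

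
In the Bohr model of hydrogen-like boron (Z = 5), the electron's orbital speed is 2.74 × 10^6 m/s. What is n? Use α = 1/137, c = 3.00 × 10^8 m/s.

v_n = Zαc/n ⇒ n = Zαc/v = 5 × 0.00730 × 3.00 × 10^8 / 2.74 × 10^6 ≈ 4.00
n = 4

4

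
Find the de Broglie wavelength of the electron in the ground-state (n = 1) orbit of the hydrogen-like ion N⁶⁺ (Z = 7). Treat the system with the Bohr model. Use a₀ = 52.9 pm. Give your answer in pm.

The Bohr quantisation condition is nλ = 2πr_n.
r_n = n²a₀/Z = 7.56 pm
λ = 2πr_n/n = 2π·7.56/1 = 47.5 pm

47.5 pm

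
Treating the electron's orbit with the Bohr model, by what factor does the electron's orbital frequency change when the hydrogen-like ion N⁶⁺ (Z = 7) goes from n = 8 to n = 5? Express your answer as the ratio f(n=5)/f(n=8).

f ∝ Z^2 · n^-3; with Z fixed, f ∝ n^-3.
f(n=5)/f(n=8) = (5/8)^-3 = 512/125

512/125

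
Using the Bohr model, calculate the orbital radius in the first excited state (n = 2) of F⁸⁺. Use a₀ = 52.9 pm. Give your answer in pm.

23.5 pm

r_n = n²a₀/Z = 2² × 52.9 / 9
    = 4 × 52.9 / 9 = 23.5 pm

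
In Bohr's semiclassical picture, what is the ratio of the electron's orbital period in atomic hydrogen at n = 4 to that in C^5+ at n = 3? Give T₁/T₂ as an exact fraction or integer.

256/3

T ∝ Z^-2 · n^3
T₁/T₂ = (1/6)^-2 · (4/3)^3 = 256/3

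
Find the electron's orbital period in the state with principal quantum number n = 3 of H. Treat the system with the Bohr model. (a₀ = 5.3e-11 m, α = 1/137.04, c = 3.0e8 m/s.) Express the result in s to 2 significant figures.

r = n²a₀/Z = 3²·5.3e-11/1 = 4.8e-10 m
v = Zαc/n = 1·0.0073·3.0e8/3 = 7.3e5 m/s
T = 2πr/v = 4.1e-15 s

4.1e-15 s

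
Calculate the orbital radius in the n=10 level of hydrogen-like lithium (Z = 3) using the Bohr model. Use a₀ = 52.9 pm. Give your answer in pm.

r_n = n²a₀/Z = 10² × 52.9 / 3
    = 100 × 52.9 / 3 = 1760 pm

1760 pm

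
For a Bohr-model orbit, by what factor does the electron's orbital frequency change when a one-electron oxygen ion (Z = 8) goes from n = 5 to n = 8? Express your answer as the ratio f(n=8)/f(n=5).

f ∝ Z^2 · n^-3; with Z fixed, f ∝ n^-3.
f(n=8)/f(n=5) = (8/5)^-3 = 125/512

125/512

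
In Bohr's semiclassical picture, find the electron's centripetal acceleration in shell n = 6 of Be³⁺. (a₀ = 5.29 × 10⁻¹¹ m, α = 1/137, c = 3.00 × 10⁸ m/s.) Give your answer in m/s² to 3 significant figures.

r = n²a₀/Z = 4.76 × 10⁻¹⁰ m, v = Zαc/n = 1.46 × 10⁶ m/s
a = v²/r = (1.46 × 10⁶)² / 4.76 × 10⁻¹⁰ = 4.48 × 10²¹ m/s²

4.48 × 10²¹ m/s²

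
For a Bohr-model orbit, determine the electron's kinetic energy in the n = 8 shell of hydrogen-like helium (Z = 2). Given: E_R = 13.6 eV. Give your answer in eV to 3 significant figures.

For a Coulomb orbit the virial theorem gives K = −E_n.
E_n = −E_R·Z²/n², so K = E_R·Z²/n² = 13.6 × 2²/8² = 0.850 eV

0.850 eV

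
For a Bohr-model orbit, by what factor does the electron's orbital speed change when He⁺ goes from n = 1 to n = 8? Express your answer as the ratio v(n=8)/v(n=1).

1/8

v ∝ Z^1 · n^-1; with Z fixed, v ∝ n^-1.
v(n=8)/v(n=1) = (8/1)^-1 = 1/8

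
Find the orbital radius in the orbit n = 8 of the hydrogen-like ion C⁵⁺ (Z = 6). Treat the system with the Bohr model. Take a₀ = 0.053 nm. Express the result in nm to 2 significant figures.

0.57 nm

r_n = n²a₀/Z = 8² × 0.053 / 6
    = 64 × 0.053 / 6 = 0.57 nm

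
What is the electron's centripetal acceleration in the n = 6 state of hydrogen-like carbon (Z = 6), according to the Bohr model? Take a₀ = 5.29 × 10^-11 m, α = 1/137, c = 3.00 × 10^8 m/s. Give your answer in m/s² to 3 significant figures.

1.51 × 10^22 m/s²

r = n²a₀/Z = 3.17 × 10^-10 m, v = Zαc/n = 2.19 × 10^6 m/s
a = v²/r = (2.19 × 10^6)² / 3.17 × 10^-10 = 1.51 × 10^22 m/s²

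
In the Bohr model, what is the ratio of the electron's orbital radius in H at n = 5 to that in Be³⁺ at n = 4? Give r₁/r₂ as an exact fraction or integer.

25/4

r ∝ Z^-1 · n^2
r₁/r₂ = (1/4)^-1 · (5/4)^2 = 25/4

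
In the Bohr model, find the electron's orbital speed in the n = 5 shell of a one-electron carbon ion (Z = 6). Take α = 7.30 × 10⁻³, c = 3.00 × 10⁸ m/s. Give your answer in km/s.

v_n = Zαc/n = 6 × 0.00730 × 3.00 × 10⁸ / 5
    = 2630 km/s

2630 km/s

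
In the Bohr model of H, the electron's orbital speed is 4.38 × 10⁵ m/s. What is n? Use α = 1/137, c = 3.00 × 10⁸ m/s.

v_n = Zαc/n ⇒ n = Zαc/v = 1 × 0.00730 × 3.00 × 10⁸ / 4.38 × 10⁵ ≈ 5.00
n = 5

5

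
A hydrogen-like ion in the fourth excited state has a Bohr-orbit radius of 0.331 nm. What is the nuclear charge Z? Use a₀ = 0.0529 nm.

4

r_n = n²a₀/Z ⇒ Z = n²a₀/r = 5² × 0.0529 / 0.331 ≈ 4.00
Z = 4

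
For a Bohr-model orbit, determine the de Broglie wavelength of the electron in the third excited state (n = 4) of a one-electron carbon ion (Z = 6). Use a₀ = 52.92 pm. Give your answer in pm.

The Bohr quantisation condition is nλ = 2πr_n.
r_n = n²a₀/Z = 141.1 pm
λ = 2πr_n/n = 2π·141.1/4 = 221.7 pm

221.7 pm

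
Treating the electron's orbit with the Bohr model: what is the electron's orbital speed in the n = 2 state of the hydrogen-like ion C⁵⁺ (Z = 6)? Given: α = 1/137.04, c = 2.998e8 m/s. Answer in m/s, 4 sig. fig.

v_n = Zαc/n = 6 × 0.007297 × 2.998e8 / 2
    = 6.563e6 m/s

6.563e6 m/s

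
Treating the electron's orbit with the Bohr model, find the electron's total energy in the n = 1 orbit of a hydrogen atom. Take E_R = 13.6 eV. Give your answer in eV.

-13.6 eV

E_n = −E_R·Z²/n² = −13.6 × 1²/1² = -13.6 eV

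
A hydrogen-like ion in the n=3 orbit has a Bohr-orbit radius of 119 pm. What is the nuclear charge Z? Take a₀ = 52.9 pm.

r_n = n²a₀/Z ⇒ Z = n²a₀/r = 3² × 52.9 / 119 ≈ 4.00
Z = 4

4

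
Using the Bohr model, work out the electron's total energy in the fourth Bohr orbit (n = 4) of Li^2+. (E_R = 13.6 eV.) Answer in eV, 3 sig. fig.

E_n = −E_R·Z²/n² = −13.6 × 3²/4² = -7.65 eV

-7.65 eV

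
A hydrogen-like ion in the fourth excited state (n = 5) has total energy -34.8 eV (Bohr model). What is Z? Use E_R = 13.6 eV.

8

E_n = −E_R Z²/n² ⇒ Z² = −E_n n²/E_R = 34.8 × 5² / 13.6 ≈ 63.97
Z = 8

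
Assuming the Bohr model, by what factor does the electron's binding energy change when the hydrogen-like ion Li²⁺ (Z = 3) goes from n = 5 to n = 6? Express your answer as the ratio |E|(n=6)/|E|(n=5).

25/36

|E| ∝ Z^2 · n^-2; with Z fixed, |E| ∝ n^-2.
|E|(n=6)/|E|(n=5) = (6/5)^-2 = 25/36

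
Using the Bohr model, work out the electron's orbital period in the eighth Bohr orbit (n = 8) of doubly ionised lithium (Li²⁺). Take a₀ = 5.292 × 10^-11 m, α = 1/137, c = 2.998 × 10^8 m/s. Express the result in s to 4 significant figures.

8.644 × 10^-15 s

r = n²a₀/Z = 8²·5.292 × 10^-11/3 = 1.129 × 10^-9 m
v = Zαc/n = 3·0.007299·2.998 × 10^8/8 = 8.206 × 10^5 m/s
T = 2πr/v = 8.644 × 10^-15 s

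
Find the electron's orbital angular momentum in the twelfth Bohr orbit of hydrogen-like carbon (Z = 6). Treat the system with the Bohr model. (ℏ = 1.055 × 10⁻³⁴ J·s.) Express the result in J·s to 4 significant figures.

1.266 × 10⁻³³ J·s

L_n = nℏ = 12 × 1.055 × 10⁻³⁴ = 1.266 × 10⁻³³ J·s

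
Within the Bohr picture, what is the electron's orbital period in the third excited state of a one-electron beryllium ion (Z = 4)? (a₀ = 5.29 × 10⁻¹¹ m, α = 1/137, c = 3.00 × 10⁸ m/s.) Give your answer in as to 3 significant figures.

607 as

r = n²a₀/Z = 4²·5.29 × 10⁻¹¹/4 = 2.12 × 10⁻¹⁰ m
v = Zαc/n = 4·0.00730·3.00 × 10⁸/4 = 2.19 × 10⁶ m/s
T = 2πr/v = 6.07 × 10⁻¹⁶ s = 607 as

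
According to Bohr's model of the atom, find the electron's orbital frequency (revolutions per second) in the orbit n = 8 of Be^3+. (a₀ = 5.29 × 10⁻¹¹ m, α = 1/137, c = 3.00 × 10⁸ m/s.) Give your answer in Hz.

r = n²a₀/Z = 8.46 × 10⁻¹⁰ m, v = Zαc/n = 1.09 × 10⁶ m/s
f = v/(2πr) = 2.06 × 10¹⁴ Hz

2.06 × 10¹⁴ Hz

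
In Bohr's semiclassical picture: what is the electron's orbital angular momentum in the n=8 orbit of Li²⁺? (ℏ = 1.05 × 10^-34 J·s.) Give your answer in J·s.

L_n = nℏ = 8 × 1.05 × 10^-34 = 8.40 × 10^-34 J·s

8.40 × 10^-34 J·s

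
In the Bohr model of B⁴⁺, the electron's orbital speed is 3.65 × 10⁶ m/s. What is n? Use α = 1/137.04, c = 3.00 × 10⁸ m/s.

3

v_n = Zαc/n ⇒ n = Zαc/v = 5 × 0.00730 × 3.00 × 10⁸ / 3.65 × 10⁶ ≈ 3.00
n = 3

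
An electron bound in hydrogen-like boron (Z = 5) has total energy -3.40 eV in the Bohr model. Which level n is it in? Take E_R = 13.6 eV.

10

E_n = −E_R Z²/n² ⇒ n² = E_R Z²/(−E_n) = 13.6 × 5² / 3.40 ≈ 100.00
n = 10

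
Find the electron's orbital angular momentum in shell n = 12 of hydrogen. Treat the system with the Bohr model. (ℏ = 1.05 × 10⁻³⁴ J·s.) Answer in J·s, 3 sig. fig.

1.26 × 10⁻³³ J·s

L_n = nℏ = 12 × 1.05 × 10⁻³⁴ = 1.26 × 10⁻³³ J·s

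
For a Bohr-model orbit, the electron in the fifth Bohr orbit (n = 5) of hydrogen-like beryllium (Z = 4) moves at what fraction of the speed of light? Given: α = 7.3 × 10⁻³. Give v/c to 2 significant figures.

v_n = Zαc/n, so v/c = Zα/n = 4 × 0.0073 / 5 = 0.0058

0.0058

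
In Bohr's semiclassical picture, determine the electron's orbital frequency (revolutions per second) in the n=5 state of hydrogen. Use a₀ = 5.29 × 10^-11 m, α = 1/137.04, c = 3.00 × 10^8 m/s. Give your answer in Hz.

5.27 × 10^13 Hz

r = n²a₀/Z = 1.32 × 10^-9 m, v = Zαc/n = 4.38 × 10^5 m/s
f = v/(2πr) = 5.27 × 10^13 Hz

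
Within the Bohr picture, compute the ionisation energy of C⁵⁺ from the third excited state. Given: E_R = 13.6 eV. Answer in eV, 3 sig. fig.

30.6 eV

E_n = −E_R·Z²/n² = −13.6 × 6²/4² eV = -30.6 eV
Ionisation energy = −E_n = 30.6 eV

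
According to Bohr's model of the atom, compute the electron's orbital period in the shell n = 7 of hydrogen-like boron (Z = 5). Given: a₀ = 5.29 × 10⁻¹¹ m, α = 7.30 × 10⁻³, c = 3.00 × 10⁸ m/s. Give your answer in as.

r = n²a₀/Z = 7²·5.29 × 10⁻¹¹/5 = 5.18 × 10⁻¹⁰ m
v = Zαc/n = 5·0.00730·3.00 × 10⁸/7 = 1.56 × 10⁶ m/s
T = 2πr/v = 2.08 × 10⁻¹⁵ s = 2080 as

2080 as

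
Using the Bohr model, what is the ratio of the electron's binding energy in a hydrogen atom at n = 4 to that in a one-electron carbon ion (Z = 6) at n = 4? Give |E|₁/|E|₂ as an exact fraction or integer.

1/36

|E| ∝ Z^2 · n^-2
|E|₁/|E|₂ = (1/6)^2 · (4/4)^-2 = 1/36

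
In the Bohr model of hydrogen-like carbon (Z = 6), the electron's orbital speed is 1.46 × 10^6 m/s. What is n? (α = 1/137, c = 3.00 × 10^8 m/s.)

v_n = Zαc/n ⇒ n = Zαc/v = 6 × 0.00730 × 3.00 × 10^8 / 1.46 × 10^6 ≈ 9.00
n = 9

9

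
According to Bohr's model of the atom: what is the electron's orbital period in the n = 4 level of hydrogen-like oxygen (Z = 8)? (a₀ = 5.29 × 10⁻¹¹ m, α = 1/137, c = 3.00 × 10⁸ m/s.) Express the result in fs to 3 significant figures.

0.152 fs

r = n²a₀/Z = 4²·5.29 × 10⁻¹¹/8 = 1.06 × 10⁻¹⁰ m
v = Zαc/n = 8·0.00730·3.00 × 10⁸/4 = 4.38 × 10⁶ m/s
T = 2πr/v = 1.52 × 10⁻¹⁶ s = 0.152 fs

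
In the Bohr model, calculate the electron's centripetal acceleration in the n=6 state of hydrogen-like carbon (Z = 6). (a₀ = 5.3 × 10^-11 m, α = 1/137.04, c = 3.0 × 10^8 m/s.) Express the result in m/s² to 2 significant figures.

r = n²a₀/Z = 3.2 × 10^-10 m, v = Zαc/n = 2.2 × 10^6 m/s
a = v²/r = (2.2 × 10^6)² / 3.2 × 10^-10 = 1.5 × 10^22 m/s²

1.5 × 10^22 m/s²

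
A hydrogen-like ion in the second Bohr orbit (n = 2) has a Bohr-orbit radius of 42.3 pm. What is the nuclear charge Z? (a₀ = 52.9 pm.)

5

r_n = n²a₀/Z ⇒ Z = n²a₀/r = 2² × 52.9 / 42.3 ≈ 5.00
Z = 5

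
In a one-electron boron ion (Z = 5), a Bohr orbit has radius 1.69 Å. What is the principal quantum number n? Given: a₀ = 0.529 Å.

r_n = n²a₀/Z ⇒ n² = rZ/a₀ = 1.69 × 5 / 0.529 ≈ 15.97
n = 4

4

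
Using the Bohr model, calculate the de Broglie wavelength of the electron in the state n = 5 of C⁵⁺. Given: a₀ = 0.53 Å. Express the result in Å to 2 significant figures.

The Bohr quantisation condition is nλ = 2πr_n.
r_n = n²a₀/Z = 2.2 Å
λ = 2πr_n/n = 2π·2.2/5 = 2.8 Å

2.8 Å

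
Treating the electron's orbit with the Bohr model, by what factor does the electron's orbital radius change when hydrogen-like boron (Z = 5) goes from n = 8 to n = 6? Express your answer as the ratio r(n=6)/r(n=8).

9/16

r ∝ Z^-1 · n^2; with Z fixed, r ∝ n^2.
r(n=6)/r(n=8) = (6/8)^2 = 9/16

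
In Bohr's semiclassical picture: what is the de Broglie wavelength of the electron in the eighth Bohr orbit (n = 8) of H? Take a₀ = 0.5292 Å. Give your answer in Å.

26.60 Å

The Bohr quantisation condition is nλ = 2πr_n.
r_n = n²a₀/Z = 33.87 Å
λ = 2πr_n/n = 2π·33.87/8 = 26.60 Å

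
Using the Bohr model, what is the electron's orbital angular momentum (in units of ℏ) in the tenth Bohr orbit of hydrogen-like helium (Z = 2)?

L_n = nℏ, so L/ℏ = n = 10.

10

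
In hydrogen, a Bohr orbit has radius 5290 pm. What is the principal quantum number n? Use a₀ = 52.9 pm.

r_n = n²a₀/Z ⇒ n² = rZ/a₀ = 5290 × 1 / 52.9 ≈ 100.00
n = 10

10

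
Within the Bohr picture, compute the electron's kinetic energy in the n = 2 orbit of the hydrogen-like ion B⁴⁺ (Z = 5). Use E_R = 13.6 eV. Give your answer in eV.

85.0 eV

For a Coulomb orbit the virial theorem gives K = −E_n.
E_n = −E_R·Z²/n², so K = E_R·Z²/n² = 13.6 × 5²/2² = 85.0 eV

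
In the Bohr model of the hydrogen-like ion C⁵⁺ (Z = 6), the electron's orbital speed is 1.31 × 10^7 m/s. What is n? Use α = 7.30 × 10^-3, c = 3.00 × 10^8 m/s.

v_n = Zαc/n ⇒ n = Zαc/v = 6 × 0.00730 × 3.00 × 10^8 / 1.31 × 10^7 ≈ 1.00
n = 1

1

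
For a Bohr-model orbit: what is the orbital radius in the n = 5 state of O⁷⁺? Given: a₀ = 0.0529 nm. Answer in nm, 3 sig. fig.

0.165 nm

r_n = n²a₀/Z = 5² × 0.0529 / 8
    = 25 × 0.0529 / 8 = 0.165 nm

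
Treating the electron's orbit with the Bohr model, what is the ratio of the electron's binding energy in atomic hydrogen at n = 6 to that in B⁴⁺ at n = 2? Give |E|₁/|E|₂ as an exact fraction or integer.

|E| ∝ Z^2 · n^-2
|E|₁/|E|₂ = (1/5)^2 · (6/2)^-2 = 1/225

1/225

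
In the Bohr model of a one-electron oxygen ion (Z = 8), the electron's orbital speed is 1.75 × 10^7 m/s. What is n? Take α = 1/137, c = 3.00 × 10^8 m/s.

1

v_n = Zαc/n ⇒ n = Zαc/v = 8 × 0.00730 × 3.00 × 10^8 / 1.75 × 10^7 ≈ 1.00
n = 1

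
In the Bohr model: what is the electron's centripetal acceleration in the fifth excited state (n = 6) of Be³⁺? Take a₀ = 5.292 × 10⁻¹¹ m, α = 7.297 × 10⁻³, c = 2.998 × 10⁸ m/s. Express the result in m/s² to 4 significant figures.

4.466 × 10²¹ m/s²

r = n²a₀/Z = 4.763 × 10⁻¹⁰ m, v = Zαc/n = 1.458 × 10⁶ m/s
a = v²/r = (1.458 × 10⁶)² / 4.763 × 10⁻¹⁰ = 4.466 × 10²¹ m/s²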